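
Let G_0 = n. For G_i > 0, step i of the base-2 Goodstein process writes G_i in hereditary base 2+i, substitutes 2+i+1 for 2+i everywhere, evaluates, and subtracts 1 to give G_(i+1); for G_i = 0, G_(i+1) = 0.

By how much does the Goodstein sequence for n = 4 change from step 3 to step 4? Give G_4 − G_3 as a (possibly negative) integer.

[0] 4 ≡ 2^2 (base 2). Lift 3: 27. −1: 26.
[1] 26 ≡ 2·3^2 + 2·3 + 2 (base 3). Lift 4: 42. −1: 41.
[2] 41 ≡ 2·4^2 + 2·4 + 1 (base 4). Lift 5: 61. −1: 60.
[3] 60 ≡ 2·5^2 + 2·5 (base 5). Lift 6: 84. −1: 83.

23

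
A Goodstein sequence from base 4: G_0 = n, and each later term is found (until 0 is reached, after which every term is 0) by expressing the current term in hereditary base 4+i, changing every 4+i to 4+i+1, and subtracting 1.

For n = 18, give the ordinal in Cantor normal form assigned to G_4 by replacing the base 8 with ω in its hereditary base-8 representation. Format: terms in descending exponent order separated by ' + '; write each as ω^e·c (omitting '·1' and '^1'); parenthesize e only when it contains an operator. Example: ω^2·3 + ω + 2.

ω·6 + 5

base 4: 18 = 4^2 + 2; at 5: 5^2 + 2 = 27; next = 26
base 5: 26 = 5^2 + 1; at 6: 6^2 + 1 = 37; next = 36
base 6: 36 = 6^2; at 7: 7^2 = 49; next = 48
base 7: 48 = 6·7 + 6; at 8: 6·8 + 6 = 54; next = 53
base 8: 53 = 6·8 + 5; at 9: 6·9 + 5 = 59; next = 58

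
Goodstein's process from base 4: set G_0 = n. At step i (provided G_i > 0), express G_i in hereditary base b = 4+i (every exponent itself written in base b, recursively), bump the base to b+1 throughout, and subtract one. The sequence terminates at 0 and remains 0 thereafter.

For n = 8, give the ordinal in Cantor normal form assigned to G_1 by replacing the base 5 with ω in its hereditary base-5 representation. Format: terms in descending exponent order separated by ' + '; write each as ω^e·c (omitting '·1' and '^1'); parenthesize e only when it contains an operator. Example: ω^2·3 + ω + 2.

(0) 8|_4 = 2·4 ↦ 2·5|_5 = 10 ⇒ 9
(1) 9|_5 = 5 + 4 ↦ 6 + 4|_6 = 10 ⇒ 9

ω + 4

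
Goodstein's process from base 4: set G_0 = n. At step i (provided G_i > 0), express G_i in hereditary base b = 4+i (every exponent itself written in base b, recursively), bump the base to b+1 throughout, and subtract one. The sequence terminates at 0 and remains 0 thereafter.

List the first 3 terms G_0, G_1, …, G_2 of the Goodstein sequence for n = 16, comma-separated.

i=0: 16 = 4^2 (b=4); 4→5: 5^2 = 25; 25−1 = 24
i=1: 24 = 4·5 + 4 (b=5); 5→6: 4·6 + 4 = 28; 28−1 = 27

16, 24, 27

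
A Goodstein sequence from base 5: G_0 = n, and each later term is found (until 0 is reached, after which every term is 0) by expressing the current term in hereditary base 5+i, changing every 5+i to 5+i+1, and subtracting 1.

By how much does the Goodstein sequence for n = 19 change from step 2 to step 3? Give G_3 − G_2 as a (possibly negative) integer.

2

base 5: 19 = 3·5 + 4; at 6: 3·6 + 4 = 22; next = 21
base 6: 21 = 3·6 + 3; at 7: 3·7 + 3 = 24; next = 23
base 7: 23 = 3·7 + 2; at 8: 3·8 + 2 = 26; next = 25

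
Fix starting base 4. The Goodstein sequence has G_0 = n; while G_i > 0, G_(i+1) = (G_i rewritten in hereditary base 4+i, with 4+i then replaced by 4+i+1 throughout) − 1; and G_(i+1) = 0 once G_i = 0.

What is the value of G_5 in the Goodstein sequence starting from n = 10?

i=0: 10 = 2·4 + 2 (b=4); 4→5: 2·5 + 2 = 12; 12−1 = 11
i=1: 11 = 2·5 + 1 (b=5); 5→6: 2·6 + 1 = 13; 13−1 = 12
i=2: 12 = 2·6 (b=6); 6→7: 2·7 = 14; 14−1 = 13
i=3: 13 = 7 + 6 (b=7); 7→8: 8 + 6 = 14; 14−1 = 13
i=4: 13 = 8 + 5 (b=8); 8→9: 9 + 5 = 14; 14−1 = 13
i=5: 13 = 9 + 4 (b=9); 9→10: 10 + 4 = 14; 14−1 = 13

13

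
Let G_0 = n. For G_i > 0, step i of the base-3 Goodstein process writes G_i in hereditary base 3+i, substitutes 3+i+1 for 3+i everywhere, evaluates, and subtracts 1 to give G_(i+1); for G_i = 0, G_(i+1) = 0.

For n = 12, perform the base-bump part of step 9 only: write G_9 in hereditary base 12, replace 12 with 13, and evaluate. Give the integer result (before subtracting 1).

12 —HB3→ 3^2 + 3 —bump→ 4^2 + 4 = 20 —(−1)→ 19
19 —HB4→ 4^2 + 3 —bump→ 5^2 + 3 = 28 —(−1)→ 27
27 —HB5→ 5^2 + 2 —bump→ 6^2 + 2 = 38 —(−1)→ 37
37 —HB6→ 6^2 + 1 —bump→ 7^2 + 1 = 50 —(−1)→ 49
49 —HB7→ 7^2 —bump→ 8^2 = 64 —(−1)→ 63
63 —HB8→ 7·8 + 7 —bump→ 7·9 + 7 = 70 —(−1)→ 69
69 —HB9→ 7·9 + 6 —bump→ 7·10 + 6 = 76 —(−1)→ 75
75 —HB10→ 7·10 + 5 —bump→ 7·11 + 5 = 82 —(−1)→ 81
81 —HB11→ 7·11 + 4 —bump→ 7·12 + 4 = 88 —(−1)→ 87

94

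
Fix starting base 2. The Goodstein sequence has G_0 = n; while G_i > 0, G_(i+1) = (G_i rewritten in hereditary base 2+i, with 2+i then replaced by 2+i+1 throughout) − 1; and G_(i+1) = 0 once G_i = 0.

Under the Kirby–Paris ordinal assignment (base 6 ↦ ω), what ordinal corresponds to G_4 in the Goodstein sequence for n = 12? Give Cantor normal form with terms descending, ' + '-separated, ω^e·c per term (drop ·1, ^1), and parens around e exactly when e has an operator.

i=0: 12 = 2^(2 + 1) + 2^2 (b=2); 2→3: 3^(3 + 1) + 3^3 = 108; 108−1 = 107
i=1: 107 = 3^(3 + 1) + 2·3^2 + 2·3 + 2 (b=3); 3→4: 4^(4 + 1) + 2·4^2 + 2·4 + 2 = 1066; 1066−1 = 1065
i=2: 1065 = 4^(4 + 1) + 2·4^2 + 2·4 + 1 (b=4); 4→5: 5^(5 + 1) + 2·5^2 + 2·5 + 1 = 15686; 15686−1 = 15685
i=3: 15685 = 5^(5 + 1) + 2·5^2 + 2·5 (b=5); 5→6: 6^(6 + 1) + 2·6^2 + 2·6 = 280020; 280020−1 = 280019
i=4: 280019 = 6^(6 + 1) + 2·6^2 + 6 + 5 (b=6); 6→7: 7^(7 + 1) + 2·7^2 + 7 + 5 = 5764911; 5764911−1 = 5764910

ω^(ω + 1) + ω^2·2 + ω + 5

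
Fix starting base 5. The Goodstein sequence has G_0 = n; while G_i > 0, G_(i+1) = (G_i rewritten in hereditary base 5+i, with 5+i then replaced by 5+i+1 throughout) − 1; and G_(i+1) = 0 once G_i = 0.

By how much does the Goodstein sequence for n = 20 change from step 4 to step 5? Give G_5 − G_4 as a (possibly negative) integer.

G_0=20  [base 5] 4·5  →[5↦6]→  4·6 = 24  −1 ⇒ G_1=23
G_1=23  [base 6] 3·6 + 5  →[6↦7]→  3·7 + 5 = 26  −1 ⇒ G_2=25
G_2=25  [base 7] 3·7 + 4  →[7↦8]→  3·8 + 4 = 28  −1 ⇒ G_3=27
G_3=27  [base 8] 3·8 + 3  →[8↦9]→  3·9 + 3 = 30  −1 ⇒ G_4=29
G_4=29  [base 9] 3·9 + 2  →[9↦10]→  3·10 + 2 = 32  −1 ⇒ G_5=31

2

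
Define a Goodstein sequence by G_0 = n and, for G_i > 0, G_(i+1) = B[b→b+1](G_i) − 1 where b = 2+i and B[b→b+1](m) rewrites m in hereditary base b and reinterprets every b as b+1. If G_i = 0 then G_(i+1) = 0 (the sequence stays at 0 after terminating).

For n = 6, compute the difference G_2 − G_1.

228

[0] 6 ≡ 2^2 + 2 (base 2). Lift 3: 30. −1: 29.
[1] 29 ≡ 3^3 + 2 (base 3). Lift 4: 258. −1: 257.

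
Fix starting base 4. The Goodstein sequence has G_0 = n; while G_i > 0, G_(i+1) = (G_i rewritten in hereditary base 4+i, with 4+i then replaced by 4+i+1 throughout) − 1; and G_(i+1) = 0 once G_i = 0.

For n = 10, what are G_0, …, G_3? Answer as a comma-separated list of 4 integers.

10, 11, 12, 13

base 4: 10 = 2·4 + 2; at 5: 2·5 + 2 = 12; next = 11
base 5: 11 = 2·5 + 1; at 6: 2·6 + 1 = 13; next = 12
base 6: 12 = 2·6; at 7: 2·7 = 14; next = 13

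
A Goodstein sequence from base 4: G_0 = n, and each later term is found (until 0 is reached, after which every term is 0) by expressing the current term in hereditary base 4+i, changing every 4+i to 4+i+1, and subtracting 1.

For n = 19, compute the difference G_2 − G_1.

19 —HB4→ 4^2 + 3 —bump→ 5^2 + 3 = 28 —(−1)→ 27
27 —HB5→ 5^2 + 2 —bump→ 6^2 + 2 = 38 —(−1)→ 37

10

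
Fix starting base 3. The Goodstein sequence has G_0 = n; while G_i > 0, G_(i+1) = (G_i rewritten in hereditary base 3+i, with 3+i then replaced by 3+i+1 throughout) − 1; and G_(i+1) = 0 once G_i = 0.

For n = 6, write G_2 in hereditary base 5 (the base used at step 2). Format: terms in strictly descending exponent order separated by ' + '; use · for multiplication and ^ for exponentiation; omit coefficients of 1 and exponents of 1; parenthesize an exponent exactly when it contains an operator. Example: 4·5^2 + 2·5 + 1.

5 + 2

base 3: 6 = 2·3; at 4: 2·4 = 8; next = 7
base 4: 7 = 4 + 3; at 5: 5 + 3 = 8; next = 7
base 5: 7 = 5 + 2; at 6: 6 + 2 = 8; next = 7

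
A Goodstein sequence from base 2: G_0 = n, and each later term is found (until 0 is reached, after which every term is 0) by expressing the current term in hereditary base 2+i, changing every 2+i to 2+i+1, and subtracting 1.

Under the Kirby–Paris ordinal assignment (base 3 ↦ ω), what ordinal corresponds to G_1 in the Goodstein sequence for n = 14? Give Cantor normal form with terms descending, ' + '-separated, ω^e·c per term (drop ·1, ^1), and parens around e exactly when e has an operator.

ω^(ω + 1) + ω^ω + 2

base 2: 14 = 2^(2 + 1) + 2^2 + 2; at 3: 3^(3 + 1) + 3^3 + 3 = 111; next = 110
base 3: 110 = 3^(3 + 1) + 3^3 + 2; at 4: 4^(4 + 1) + 4^4 + 2 = 1282; next = 1281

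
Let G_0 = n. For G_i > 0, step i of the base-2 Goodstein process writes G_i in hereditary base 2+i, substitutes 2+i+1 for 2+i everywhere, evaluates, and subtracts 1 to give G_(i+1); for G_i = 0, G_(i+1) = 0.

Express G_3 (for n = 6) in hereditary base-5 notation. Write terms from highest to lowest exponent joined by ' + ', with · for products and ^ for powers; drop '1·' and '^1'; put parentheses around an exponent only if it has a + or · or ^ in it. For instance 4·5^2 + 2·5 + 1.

5^5

G_0=6  [base 2] 2^2 + 2  →[2↦3]→  3^3 + 3 = 30  −1 ⇒ G_1=29
G_1=29  [base 3] 3^3 + 2  →[3↦4]→  4^4 + 2 = 258  −1 ⇒ G_2=257
G_2=257  [base 4] 4^4 + 1  →[4↦5]→  5^5 + 1 = 3126  −1 ⇒ G_3=3125
G_3=3125  [base 5] 5^5  →[5↦6]→  6^6 = 46656  −1 ⇒ G_4=46655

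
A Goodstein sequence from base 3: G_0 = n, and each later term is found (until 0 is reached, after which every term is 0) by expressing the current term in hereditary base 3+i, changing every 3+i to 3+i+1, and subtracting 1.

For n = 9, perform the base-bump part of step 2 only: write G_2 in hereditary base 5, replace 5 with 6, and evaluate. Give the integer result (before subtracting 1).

20

step 0: 9 = 3^2; sub 4 for 3: 4^2; = 16; G_1 = 16−1 = 15
step 1: 15 = 3·4 + 3; sub 5 for 4: 3·5 + 3; = 18; G_2 = 18−1 = 17
step 2: 17 = 3·5 + 2; sub 6 for 5: 3·6 + 2; = 20; G_3 = 20−1 = 19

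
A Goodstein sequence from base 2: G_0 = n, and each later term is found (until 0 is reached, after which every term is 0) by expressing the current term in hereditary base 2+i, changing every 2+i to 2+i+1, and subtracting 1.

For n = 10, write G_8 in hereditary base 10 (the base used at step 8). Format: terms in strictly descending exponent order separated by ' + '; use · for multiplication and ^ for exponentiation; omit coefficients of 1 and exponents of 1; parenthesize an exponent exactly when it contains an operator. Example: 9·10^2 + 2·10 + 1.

step 0: 10 = 2^(2 + 1) + 2; sub 3 for 2: 3^(3 + 1) + 3; = 84; G_1 = 84−1 = 83
step 1: 83 = 3^(3 + 1) + 2; sub 4 for 3: 4^(4 + 1) + 2; = 1026; G_2 = 1026−1 = 1025
step 2: 1025 = 4^(4 + 1) + 1; sub 5 for 4: 5^(5 + 1) + 1; = 15626; G_3 = 15626−1 = 15625
step 3: 15625 = 5^(5 + 1); sub 6 for 5: 6^(6 + 1); = 279936; G_4 = 279936−1 = 279935
step 4: 279935 = 5·6^6 + 5·6^5 + 5·6^4 + 5·6^3 + 5·6^2 + 5·6 + 5; sub 7 for 6: 5·7^7 + 5·7^5 + 5·7^4 + 5·7^3 + 5·7^2 + 5·7 + 5; = 4215755; G_5 = 4215755−1 = 4215754
step 5: 4215754 = 5·7^7 + 5·7^5 + 5·7^4 + 5·7^3 + 5·7^2 + 5·7 + 4; sub 8 for 7: 5·8^8 + 5·8^5 + 5·8^4 + 5·8^3 + 5·8^2 + 5·8 + 4; = 84073324; G_6 = 84073324−1 = 84073323
step 6: 84073323 = 5·8^8 + 5·8^5 + 5·8^4 + 5·8^3 + 5·8^2 + 5·8 + 3; sub 9 for 8: 5·9^9 + 5·9^5 + 5·9^4 + 5·9^3 + 5·9^2 + 5·9 + 3; = 1937434593; G_7 = 1937434593−1 = 1937434592
step 7: 1937434592 = 5·9^9 + 5·9^5 + 5·9^4 + 5·9^3 + 5·9^2 + 5·9 + 2; sub 10 for 9: 5·10^10 + 5·10^5 + 5·10^4 + 5·10^3 + 5·10^2 + 5·10 + 2; = 50000555552; G_8 = 50000555552−1 = 50000555551

5·10^10 + 5·10^5 + 5·10^4 + 5·10^3 + 5·10^2 + 5·10 + 1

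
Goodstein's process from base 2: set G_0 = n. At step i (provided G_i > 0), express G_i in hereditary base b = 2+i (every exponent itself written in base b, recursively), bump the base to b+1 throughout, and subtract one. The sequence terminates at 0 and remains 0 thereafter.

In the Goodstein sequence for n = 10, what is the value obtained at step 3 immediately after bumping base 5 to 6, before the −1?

10 —HB2→ 2^(2 + 1) + 2 —bump→ 3^(3 + 1) + 3 = 84 —(−1)→ 83
83 —HB3→ 3^(3 + 1) + 2 —bump→ 4^(4 + 1) + 2 = 1026 —(−1)→ 1025
1025 —HB4→ 4^(4 + 1) + 1 —bump→ 5^(5 + 1) + 1 = 15626 —(−1)→ 15625
15625 —HB5→ 5^(5 + 1) —bump→ 6^(6 + 1) = 279936 —(−1)→ 279935

279936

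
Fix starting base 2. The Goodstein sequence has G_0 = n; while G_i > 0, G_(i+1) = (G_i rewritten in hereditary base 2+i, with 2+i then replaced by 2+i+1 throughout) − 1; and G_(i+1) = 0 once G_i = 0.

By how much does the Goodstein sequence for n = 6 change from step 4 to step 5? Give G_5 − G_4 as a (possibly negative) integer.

51384

i=0: 6 = 2^2 + 2 (b=2); 2→3: 3^3 + 3 = 30; 30−1 = 29
i=1: 29 = 3^3 + 2 (b=3); 3→4: 4^4 + 2 = 258; 258−1 = 257
i=2: 257 = 4^4 + 1 (b=4); 4→5: 5^5 + 1 = 3126; 3126−1 = 3125
i=3: 3125 = 5^5 (b=5); 5→6: 6^6 = 46656; 46656−1 = 46655
i=4: 46655 = 5·6^5 + 5·6^4 + 5·6^3 + 5·6^2 + 5·6 + 5 (b=6); 6→7: 5·7^5 + 5·7^4 + 5·7^3 + 5·7^2 + 5·7 + 5 = 98040; 98040−1 = 98039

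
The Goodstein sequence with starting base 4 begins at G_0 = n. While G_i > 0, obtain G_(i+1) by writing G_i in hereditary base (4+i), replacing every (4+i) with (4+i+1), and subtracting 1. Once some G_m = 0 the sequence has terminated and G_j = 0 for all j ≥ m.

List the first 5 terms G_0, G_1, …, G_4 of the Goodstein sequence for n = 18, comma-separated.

18, 26, 36, 48, 53

step 0: 18 = 4^2 + 2; sub 5 for 4: 5^2 + 2; = 27; G_1 = 27−1 = 26
step 1: 26 = 5^2 + 1; sub 6 for 5: 6^2 + 1; = 37; G_2 = 37−1 = 36
step 2: 36 = 6^2; sub 7 for 6: 7^2; = 49; G_3 = 49−1 = 48
step 3: 48 = 6·7 + 6; sub 8 for 7: 6·8 + 6; = 54; G_4 = 54−1 = 53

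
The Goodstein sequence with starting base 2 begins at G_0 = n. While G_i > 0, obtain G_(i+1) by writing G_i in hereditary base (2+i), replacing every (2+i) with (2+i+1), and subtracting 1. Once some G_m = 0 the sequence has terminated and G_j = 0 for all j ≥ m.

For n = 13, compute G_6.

134219479

G_0 = 13. HB_2(13) = 2^(2 + 1) + 2^2 + 1. Bump = 109. G_1 = 108.
G_1 = 108. HB_3(108) = 3^(3 + 1) + 3^3. Bump = 1280. G_2 = 1279.
G_2 = 1279. HB_4(1279) = 4^(4 + 1) + 3·4^3 + 3·4^2 + 3·4 + 3. Bump = 16093. G_3 = 16092.
G_3 = 16092. HB_5(16092) = 5^(5 + 1) + 3·5^3 + 3·5^2 + 3·5 + 2. Bump = 280712. G_4 = 280711.
G_4 = 280711. HB_6(280711) = 6^(6 + 1) + 3·6^3 + 3·6^2 + 3·6 + 1. Bump = 5765999. G_5 = 5765998.
G_5 = 5765998. HB_7(5765998) = 7^(7 + 1) + 3·7^3 + 3·7^2 + 3·7. Bump = 134219480. G_6 = 134219479.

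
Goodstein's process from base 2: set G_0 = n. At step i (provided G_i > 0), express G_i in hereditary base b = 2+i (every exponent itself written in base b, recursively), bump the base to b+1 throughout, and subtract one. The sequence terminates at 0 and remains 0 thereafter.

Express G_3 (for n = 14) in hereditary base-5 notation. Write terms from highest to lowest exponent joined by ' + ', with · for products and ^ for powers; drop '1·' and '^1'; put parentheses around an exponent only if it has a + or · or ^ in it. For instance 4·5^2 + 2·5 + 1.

5^(5 + 1) + 5^5

i=0: 14 = 2^(2 + 1) + 2^2 + 2 (b=2); 2→3: 3^(3 + 1) + 3^3 + 3 = 111; 111−1 = 110
i=1: 110 = 3^(3 + 1) + 3^3 + 2 (b=3); 3→4: 4^(4 + 1) + 4^4 + 2 = 1282; 1282−1 = 1281
i=2: 1281 = 4^(4 + 1) + 4^4 + 1 (b=4); 4→5: 5^(5 + 1) + 5^5 + 1 = 18751; 18751−1 = 18750
i=3: 18750 = 5^(5 + 1) + 5^5 (b=5); 5→6: 6^(6 + 1) + 6^6 = 326592; 326592−1 = 326591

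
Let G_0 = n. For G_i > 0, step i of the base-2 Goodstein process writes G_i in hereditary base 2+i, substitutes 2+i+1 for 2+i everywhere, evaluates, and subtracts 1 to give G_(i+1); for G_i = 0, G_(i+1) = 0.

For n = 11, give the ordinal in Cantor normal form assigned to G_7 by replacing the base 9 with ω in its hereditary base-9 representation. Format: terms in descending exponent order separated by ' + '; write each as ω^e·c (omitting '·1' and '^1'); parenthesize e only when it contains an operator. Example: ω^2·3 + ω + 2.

G_0 = 11. HB_2(11) = 2^(2 + 1) + 2 + 1. Bump = 85. G_1 = 84.
G_1 = 84. HB_3(84) = 3^(3 + 1) + 3. Bump = 1028. G_2 = 1027.
G_2 = 1027. HB_4(1027) = 4^(4 + 1) + 3. Bump = 15628. G_3 = 15627.
G_3 = 15627. HB_5(15627) = 5^(5 + 1) + 2. Bump = 279938. G_4 = 279937.
G_4 = 279937. HB_6(279937) = 6^(6 + 1) + 1. Bump = 5764802. G_5 = 5764801.
G_5 = 5764801. HB_7(5764801) = 7^(7 + 1). Bump = 134217728. G_6 = 134217727.
G_6 = 134217727. HB_8(134217727) = 7·8^8 + 7·8^7 + 7·8^6 + 7·8^5 + 7·8^4 + 7·8^3 + 7·8^2 + 7·8 + 7. Bump = 2749609303. G_7 = 2749609302.

ω^ω·7 + ω^7·7 + ω^6·7 + ω^5·7 + ω^4·7 + ω^3·7 + ω^2·7 + ω·7 + 6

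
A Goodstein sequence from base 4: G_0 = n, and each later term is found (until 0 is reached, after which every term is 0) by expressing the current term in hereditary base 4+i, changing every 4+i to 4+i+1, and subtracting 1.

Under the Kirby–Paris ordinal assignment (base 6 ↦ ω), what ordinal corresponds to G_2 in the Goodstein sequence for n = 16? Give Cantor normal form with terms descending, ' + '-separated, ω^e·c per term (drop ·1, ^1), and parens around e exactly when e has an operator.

16 —HB4→ 4^2 —bump→ 5^2 = 25 —(−1)→ 24
24 —HB5→ 4·5 + 4 —bump→ 4·6 + 4 = 28 —(−1)→ 27

ω·4 + 3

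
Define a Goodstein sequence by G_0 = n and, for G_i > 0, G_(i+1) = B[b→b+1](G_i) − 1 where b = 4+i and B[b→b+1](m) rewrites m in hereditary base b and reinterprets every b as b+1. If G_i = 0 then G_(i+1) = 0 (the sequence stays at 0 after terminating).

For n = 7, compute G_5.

i=0: 7 = 4 + 3 (b=4); 4→5: 5 + 3 = 8; 8−1 = 7
i=1: 7 = 5 + 2 (b=5); 5→6: 6 + 2 = 8; 8−1 = 7
i=2: 7 = 6 + 1 (b=6); 6→7: 7 + 1 = 8; 8−1 = 7
i=3: 7 = 7 (b=7); 7→8: 8 = 8; 8−1 = 7
i=4: 7 = 7 (b=8); 8→9: 7 = 7; 7−1 = 6
i=5: 6 = 6 (b=9); 9→10: 6 = 6; 6−1 = 5

6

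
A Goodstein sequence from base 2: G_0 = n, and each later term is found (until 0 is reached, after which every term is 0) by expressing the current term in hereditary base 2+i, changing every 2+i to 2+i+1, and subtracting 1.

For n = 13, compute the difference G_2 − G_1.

base 2: 13 = 2^(2 + 1) + 2^2 + 1; at 3: 3^(3 + 1) + 3^3 + 1 = 109; next = 108
base 3: 108 = 3^(3 + 1) + 3^3; at 4: 4^(4 + 1) + 4^4 = 1280; next = 1279

1171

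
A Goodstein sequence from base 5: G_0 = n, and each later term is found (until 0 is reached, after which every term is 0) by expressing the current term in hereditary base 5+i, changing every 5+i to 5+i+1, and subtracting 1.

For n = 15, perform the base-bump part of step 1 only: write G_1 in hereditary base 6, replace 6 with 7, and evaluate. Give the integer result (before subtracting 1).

(0) 15|_5 = 3·5 ↦ 3·6|_6 = 18 ⇒ 17
(1) 17|_6 = 2·6 + 5 ↦ 2·7 + 5|_7 = 19 ⇒ 18

19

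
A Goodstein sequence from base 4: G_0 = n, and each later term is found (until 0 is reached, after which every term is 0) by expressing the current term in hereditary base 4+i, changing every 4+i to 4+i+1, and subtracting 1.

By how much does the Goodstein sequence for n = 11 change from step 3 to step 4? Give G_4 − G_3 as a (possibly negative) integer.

G_0 = 11. HB_4(11) = 2·4 + 3. Bump = 13. G_1 = 12.
G_1 = 12. HB_5(12) = 2·5 + 2. Bump = 14. G_2 = 13.
G_2 = 13. HB_6(13) = 2·6 + 1. Bump = 15. G_3 = 14.
G_3 = 14. HB_7(14) = 2·7. Bump = 16. G_4 = 15.

1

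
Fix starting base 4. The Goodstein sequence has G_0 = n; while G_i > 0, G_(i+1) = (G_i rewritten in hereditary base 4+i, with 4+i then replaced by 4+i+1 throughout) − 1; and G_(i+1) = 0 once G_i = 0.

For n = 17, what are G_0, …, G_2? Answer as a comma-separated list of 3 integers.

17, 25, 35

G_0=17  [base 4] 4^2 + 1  →[4↦5]→  5^2 + 1 = 26  −1 ⇒ G_1=25
G_1=25  [base 5] 5^2  →[5↦6]→  6^2 = 36  −1 ⇒ G_2=35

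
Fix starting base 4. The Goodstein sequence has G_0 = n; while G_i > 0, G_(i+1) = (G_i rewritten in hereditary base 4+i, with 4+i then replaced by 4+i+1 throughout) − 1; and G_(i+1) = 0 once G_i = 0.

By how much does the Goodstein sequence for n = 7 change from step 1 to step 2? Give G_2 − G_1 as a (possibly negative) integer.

0

base 4: 7 = 4 + 3; at 5: 5 + 3 = 8; next = 7
base 5: 7 = 5 + 2; at 6: 6 + 2 = 8; next = 7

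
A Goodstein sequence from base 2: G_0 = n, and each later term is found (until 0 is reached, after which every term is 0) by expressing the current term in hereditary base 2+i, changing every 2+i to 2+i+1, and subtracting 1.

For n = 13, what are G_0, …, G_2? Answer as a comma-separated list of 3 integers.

13, 108, 1279

13 —HB2→ 2^(2 + 1) + 2^2 + 1 —bump→ 3^(3 + 1) + 3^3 + 1 = 109 —(−1)→ 108
108 —HB3→ 3^(3 + 1) + 3^3 —bump→ 4^(4 + 1) + 4^4 = 1280 —(−1)→ 1279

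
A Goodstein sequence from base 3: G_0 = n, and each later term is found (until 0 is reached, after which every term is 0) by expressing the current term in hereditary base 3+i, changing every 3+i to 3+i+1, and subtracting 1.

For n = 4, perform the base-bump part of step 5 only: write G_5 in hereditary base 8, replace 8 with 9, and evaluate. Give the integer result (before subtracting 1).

4 —HB3→ 3 + 1 —bump→ 4 + 1 = 5 —(−1)→ 4
4 —HB4→ 4 —bump→ 5 = 5 —(−1)→ 4
4 —HB5→ 4 —bump→ 4 = 4 —(−1)→ 3
3 —HB6→ 3 —bump→ 3 = 3 —(−1)→ 2
2 —HB7→ 2 —bump→ 2 = 2 —(−1)→ 1
1 —HB8→ 1 —bump→ 1 = 1 —(−1)→ 0

1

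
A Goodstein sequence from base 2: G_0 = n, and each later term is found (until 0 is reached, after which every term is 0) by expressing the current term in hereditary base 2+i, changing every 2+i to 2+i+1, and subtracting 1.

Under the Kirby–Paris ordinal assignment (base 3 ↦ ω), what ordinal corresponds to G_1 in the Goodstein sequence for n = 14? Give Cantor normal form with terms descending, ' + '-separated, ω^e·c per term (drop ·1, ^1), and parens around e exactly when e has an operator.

step 0: 14 = 2^(2 + 1) + 2^2 + 2; sub 3 for 2: 3^(3 + 1) + 3^3 + 3; = 111; G_1 = 111−1 = 110
step 1: 110 = 3^(3 + 1) + 3^3 + 2; sub 4 for 3: 4^(4 + 1) + 4^4 + 2; = 1282; G_2 = 1282−1 = 1281

ω^(ω + 1) + ω^ω + 2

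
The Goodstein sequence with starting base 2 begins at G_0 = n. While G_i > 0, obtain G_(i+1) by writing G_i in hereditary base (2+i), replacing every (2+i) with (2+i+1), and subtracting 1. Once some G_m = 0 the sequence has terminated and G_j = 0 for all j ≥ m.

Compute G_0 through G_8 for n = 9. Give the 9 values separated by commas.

9, 81, 1023, 9842, 140743, 2471826, 50333399, 1162263921, 30000003325

[0] 9 ≡ 2^(2 + 1) + 1 (base 2). Lift 3: 82. −1: 81.
[1] 81 ≡ 3^(3 + 1) (base 3). Lift 4: 1024. −1: 1023.
[2] 1023 ≡ 3·4^4 + 3·4^3 + 3·4^2 + 3·4 + 3 (base 4). Lift 5: 9843. −1: 9842.
[3] 9842 ≡ 3·5^5 + 3·5^3 + 3·5^2 + 3·5 + 2 (base 5). Lift 6: 140744. −1: 140743.
[4] 140743 ≡ 3·6^6 + 3·6^3 + 3·6^2 + 3·6 + 1 (base 6). Lift 7: 2471827. −1: 2471826.
[5] 2471826 ≡ 3·7^7 + 3·7^3 + 3·7^2 + 3·7 (base 7). Lift 8: 50333400. −1: 50333399.
[6] 50333399 ≡ 3·8^8 + 3·8^3 + 3·8^2 + 2·8 + 7 (base 8). Lift 9: 1162263922. −1: 1162263921.
[7] 1162263921 ≡ 3·9^9 + 3·9^3 + 3·9^2 + 2·9 + 6 (base 9). Lift 10: 30000003326. −1: 30000003325.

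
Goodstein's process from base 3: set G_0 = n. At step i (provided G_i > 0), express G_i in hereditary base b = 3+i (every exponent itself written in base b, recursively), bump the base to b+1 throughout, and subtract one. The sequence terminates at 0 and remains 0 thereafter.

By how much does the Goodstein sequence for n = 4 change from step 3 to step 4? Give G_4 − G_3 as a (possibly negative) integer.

G_0=4  [base 3] 3 + 1  →[3↦4]→  4 + 1 = 5  −1 ⇒ G_1=4
G_1=4  [base 4] 4  →[4↦5]→  5 = 5  −1 ⇒ G_2=4
G_2=4  [base 5] 4  →[5↦6]→  4 = 4  −1 ⇒ G_3=3
G_3=3  [base 6] 3  →[6↦7]→  3 = 3  −1 ⇒ G_4=2

-1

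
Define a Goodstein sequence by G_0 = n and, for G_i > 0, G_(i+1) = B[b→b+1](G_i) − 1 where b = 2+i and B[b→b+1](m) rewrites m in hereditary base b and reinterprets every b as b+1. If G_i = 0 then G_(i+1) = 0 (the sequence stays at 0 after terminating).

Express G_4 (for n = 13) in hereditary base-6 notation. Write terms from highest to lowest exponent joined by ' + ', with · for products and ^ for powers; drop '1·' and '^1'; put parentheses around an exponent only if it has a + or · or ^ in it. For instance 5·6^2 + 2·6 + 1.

13 —HB2→ 2^(2 + 1) + 2^2 + 1 —bump→ 3^(3 + 1) + 3^3 + 1 = 109 —(−1)→ 108
108 —HB3→ 3^(3 + 1) + 3^3 —bump→ 4^(4 + 1) + 4^4 = 1280 —(−1)→ 1279
1279 —HB4→ 4^(4 + 1) + 3·4^3 + 3·4^2 + 3·4 + 3 —bump→ 5^(5 + 1) + 3·5^3 + 3·5^2 + 3·5 + 3 = 16093 —(−1)→ 16092
16092 —HB5→ 5^(5 + 1) + 3·5^3 + 3·5^2 + 3·5 + 2 —bump→ 6^(6 + 1) + 3·6^3 + 3·6^2 + 3·6 + 2 = 280712 —(−1)→ 280711
280711 —HB6→ 6^(6 + 1) + 3·6^3 + 3·6^2 + 3·6 + 1 —bump→ 7^(7 + 1) + 3·7^3 + 3·7^2 + 3·7 + 1 = 5765999 —(−1)→ 5765998

6^(6 + 1) + 3·6^3 + 3·6^2 + 3·6 + 1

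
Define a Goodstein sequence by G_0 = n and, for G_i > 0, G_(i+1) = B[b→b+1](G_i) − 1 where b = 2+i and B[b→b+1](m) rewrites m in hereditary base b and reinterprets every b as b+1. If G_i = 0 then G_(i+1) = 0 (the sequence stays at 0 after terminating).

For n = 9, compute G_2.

9 —HB2→ 2^(2 + 1) + 1 —bump→ 3^(3 + 1) + 1 = 82 —(−1)→ 81
81 —HB3→ 3^(3 + 1) —bump→ 4^(4 + 1) = 1024 —(−1)→ 1023

1023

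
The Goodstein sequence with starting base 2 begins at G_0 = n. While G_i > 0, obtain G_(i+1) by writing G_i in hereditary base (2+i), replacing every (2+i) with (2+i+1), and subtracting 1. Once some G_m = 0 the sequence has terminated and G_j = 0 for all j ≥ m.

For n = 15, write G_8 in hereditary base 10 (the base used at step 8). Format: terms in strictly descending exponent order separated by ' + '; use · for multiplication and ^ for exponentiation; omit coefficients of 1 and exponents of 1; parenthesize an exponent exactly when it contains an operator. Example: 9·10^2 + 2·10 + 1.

10^(10 + 1) + 7·10^7 + 7·10^6 + 7·10^5 + 7·10^4 + 7·10^3 + 7·10^2 + 7·10 + 5

base 2: 15 = 2^(2 + 1) + 2^2 + 2 + 1; at 3: 3^(3 + 1) + 3^3 + 3 + 1 = 112; next = 111
base 3: 111 = 3^(3 + 1) + 3^3 + 3; at 4: 4^(4 + 1) + 4^4 + 4 = 1284; next = 1283
base 4: 1283 = 4^(4 + 1) + 4^4 + 3; at 5: 5^(5 + 1) + 5^5 + 3 = 18753; next = 18752
base 5: 18752 = 5^(5 + 1) + 5^5 + 2; at 6: 6^(6 + 1) + 6^6 + 2 = 326594; next = 326593
base 6: 326593 = 6^(6 + 1) + 6^6 + 1; at 7: 7^(7 + 1) + 7^7 + 1 = 6588345; next = 6588344
base 7: 6588344 = 7^(7 + 1) + 7^7; at 8: 8^(8 + 1) + 8^8 = 150994944; next = 150994943
base 8: 150994943 = 8^(8 + 1) + 7·8^7 + 7·8^6 + 7·8^5 + 7·8^4 + 7·8^3 + 7·8^2 + 7·8 + 7; at 9: 9^(9 + 1) + 7·9^7 + 7·9^6 + 7·9^5 + 7·9^4 + 7·9^3 + 7·9^2 + 7·9 + 7 = 3524450281; next = 3524450280
base 9: 3524450280 = 9^(9 + 1) + 7·9^7 + 7·9^6 + 7·9^5 + 7·9^4 + 7·9^3 + 7·9^2 + 7·9 + 6; at 10: 10^(10 + 1) + 7·10^7 + 7·10^6 + 7·10^5 + 7·10^4 + 7·10^3 + 7·10^2 + 7·10 + 6 = 100077777776; next = 100077777775
base 10: 100077777775 = 10^(10 + 1) + 7·10^7 + 7·10^6 + 7·10^5 + 7·10^4 + 7·10^3 + 7·10^2 + 7·10 + 5; at 11: 11^(11 + 1) + 7·11^7 + 7·11^6 + 7·11^5 + 7·11^4 + 7·11^3 + 7·11^2 + 7·11 + 5 = 3138578427935; next = 3138578427934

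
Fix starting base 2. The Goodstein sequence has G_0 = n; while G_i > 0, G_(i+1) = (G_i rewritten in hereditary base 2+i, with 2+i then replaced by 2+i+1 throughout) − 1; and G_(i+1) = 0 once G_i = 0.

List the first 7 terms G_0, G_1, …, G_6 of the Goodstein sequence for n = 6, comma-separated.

6, 29, 257, 3125, 46655, 98039, 187243

step 0: 6 = 2^2 + 2; sub 3 for 2: 3^3 + 3; = 30; G_1 = 30−1 = 29
step 1: 29 = 3^3 + 2; sub 4 for 3: 4^4 + 2; = 258; G_2 = 258−1 = 257
step 2: 257 = 4^4 + 1; sub 5 for 4: 5^5 + 1; = 3126; G_3 = 3126−1 = 3125
step 3: 3125 = 5^5; sub 6 for 5: 6^6; = 46656; G_4 = 46656−1 = 46655
step 4: 46655 = 5·6^5 + 5·6^4 + 5·6^3 + 5·6^2 + 5·6 + 5; sub 7 for 6: 5·7^5 + 5·7^4 + 5·7^3 + 5·7^2 + 5·7 + 5; = 98040; G_5 = 98040−1 = 98039
step 5: 98039 = 5·7^5 + 5·7^4 + 5·7^3 + 5·7^2 + 5·7 + 4; sub 8 for 7: 5·8^5 + 5·8^4 + 5·8^3 + 5·8^2 + 5·8 + 4; = 187244; G_6 = 187244−1 = 187243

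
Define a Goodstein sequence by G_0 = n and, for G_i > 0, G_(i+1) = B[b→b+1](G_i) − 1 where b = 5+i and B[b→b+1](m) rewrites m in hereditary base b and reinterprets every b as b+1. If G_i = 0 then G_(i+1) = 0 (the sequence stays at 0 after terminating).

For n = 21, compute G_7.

G_0=21  [base 5] 4·5 + 1  →[5↦6]→  4·6 + 1 = 25  −1 ⇒ G_1=24
G_1=24  [base 6] 4·6  →[6↦7]→  4·7 = 28  −1 ⇒ G_2=27
G_2=27  [base 7] 3·7 + 6  →[7↦8]→  3·8 + 6 = 30  −1 ⇒ G_3=29
G_3=29  [base 8] 3·8 + 5  →[8↦9]→  3·9 + 5 = 32  −1 ⇒ G_4=31
G_4=31  [base 9] 3·9 + 4  →[9↦10]→  3·10 + 4 = 34  −1 ⇒ G_5=33
G_5=33  [base 10] 3·10 + 3  →[10↦11]→  3·11 + 3 = 36  −1 ⇒ G_6=35
G_6=35  [base 11] 3·11 + 2  →[11↦12]→  3·12 + 2 = 38  −1 ⇒ G_7=37
G_7=37  [base 12] 3·12 + 1  →[12↦13]→  3·13 + 1 = 40  −1 ⇒ G_8=39

37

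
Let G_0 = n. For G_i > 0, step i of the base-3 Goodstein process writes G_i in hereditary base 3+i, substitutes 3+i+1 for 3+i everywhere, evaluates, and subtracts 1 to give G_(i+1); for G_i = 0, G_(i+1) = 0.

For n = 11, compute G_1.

11 —HB3→ 3^2 + 2 —bump→ 4^2 + 2 = 18 —(−1)→ 17
17 —HB4→ 4^2 + 1 —bump→ 5^2 + 1 = 26 —(−1)→ 25

17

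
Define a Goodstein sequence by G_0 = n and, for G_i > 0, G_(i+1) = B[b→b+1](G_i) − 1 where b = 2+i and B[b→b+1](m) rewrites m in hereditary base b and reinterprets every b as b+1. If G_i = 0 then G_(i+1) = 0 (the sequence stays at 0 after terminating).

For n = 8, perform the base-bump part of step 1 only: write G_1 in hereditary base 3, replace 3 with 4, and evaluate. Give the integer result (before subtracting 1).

G_0=8  [base 2] 2^(2 + 1)  →[2↦3]→  3^(3 + 1) = 81  −1 ⇒ G_1=80
G_1=80  [base 3] 2·3^3 + 2·3^2 + 2·3 + 2  →[3↦4]→  2·4^4 + 2·4^2 + 2·4 + 2 = 554  −1 ⇒ G_2=553

554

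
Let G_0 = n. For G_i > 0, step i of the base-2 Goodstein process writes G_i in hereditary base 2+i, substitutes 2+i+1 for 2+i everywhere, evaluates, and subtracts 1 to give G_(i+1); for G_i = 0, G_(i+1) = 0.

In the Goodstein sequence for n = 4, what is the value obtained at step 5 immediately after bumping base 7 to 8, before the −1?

[0] 4 ≡ 2^2 (base 2). Lift 3: 27. −1: 26.
[1] 26 ≡ 2·3^2 + 2·3 + 2 (base 3). Lift 4: 42. −1: 41.
[2] 41 ≡ 2·4^2 + 2·4 + 1 (base 4). Lift 5: 61. −1: 60.
[3] 60 ≡ 2·5^2 + 2·5 (base 5). Lift 6: 84. −1: 83.
[4] 83 ≡ 2·6^2 + 6 + 5 (base 6). Lift 7: 110. −1: 109.
[5] 109 ≡ 2·7^2 + 7 + 4 (base 7). Lift 8: 140. −1: 139.

140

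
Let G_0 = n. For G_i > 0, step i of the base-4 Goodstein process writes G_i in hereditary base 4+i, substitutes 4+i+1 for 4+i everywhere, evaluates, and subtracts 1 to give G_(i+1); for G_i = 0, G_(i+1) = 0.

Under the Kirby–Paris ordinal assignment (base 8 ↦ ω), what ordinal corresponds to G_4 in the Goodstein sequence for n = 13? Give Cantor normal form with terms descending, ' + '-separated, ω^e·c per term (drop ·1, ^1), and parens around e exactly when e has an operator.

13 —HB4→ 3·4 + 1 —bump→ 3·5 + 1 = 16 —(−1)→ 15
15 —HB5→ 3·5 —bump→ 3·6 = 18 —(−1)→ 17
17 —HB6→ 2·6 + 5 —bump→ 2·7 + 5 = 19 —(−1)→ 18
18 —HB7→ 2·7 + 4 —bump→ 2·8 + 4 = 20 —(−1)→ 19

ω·2 + 3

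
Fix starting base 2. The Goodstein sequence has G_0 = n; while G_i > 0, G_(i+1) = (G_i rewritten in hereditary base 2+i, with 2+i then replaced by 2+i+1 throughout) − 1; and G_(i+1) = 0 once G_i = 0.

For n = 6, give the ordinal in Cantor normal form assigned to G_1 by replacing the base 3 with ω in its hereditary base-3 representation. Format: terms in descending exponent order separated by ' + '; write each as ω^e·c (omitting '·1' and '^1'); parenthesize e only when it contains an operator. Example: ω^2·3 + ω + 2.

ω^ω + 2

[0] 6 ≡ 2^2 + 2 (base 2). Lift 3: 30. −1: 29.
[1] 29 ≡ 3^3 + 2 (base 3). Lift 4: 258. −1: 257.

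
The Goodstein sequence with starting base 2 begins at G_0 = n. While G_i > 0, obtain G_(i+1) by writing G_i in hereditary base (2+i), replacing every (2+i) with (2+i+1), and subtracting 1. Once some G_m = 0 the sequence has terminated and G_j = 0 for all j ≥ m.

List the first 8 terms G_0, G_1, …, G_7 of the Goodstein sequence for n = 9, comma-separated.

9, 81, 1023, 9842, 140743, 2471826, 50333399, 1162263921

i=0: 9 = 2^(2 + 1) + 1 (b=2); 2→3: 3^(3 + 1) + 1 = 82; 82−1 = 81
i=1: 81 = 3^(3 + 1) (b=3); 3→4: 4^(4 + 1) = 1024; 1024−1 = 1023
i=2: 1023 = 3·4^4 + 3·4^3 + 3·4^2 + 3·4 + 3 (b=4); 4→5: 3·5^5 + 3·5^3 + 3·5^2 + 3·5 + 3 = 9843; 9843−1 = 9842
i=3: 9842 = 3·5^5 + 3·5^3 + 3·5^2 + 3·5 + 2 (b=5); 5→6: 3·6^6 + 3·6^3 + 3·6^2 + 3·6 + 2 = 140744; 140744−1 = 140743
i=4: 140743 = 3·6^6 + 3·6^3 + 3·6^2 + 3·6 + 1 (b=6); 6→7: 3·7^7 + 3·7^3 + 3·7^2 + 3·7 + 1 = 2471827; 2471827−1 = 2471826
i=5: 2471826 = 3·7^7 + 3·7^3 + 3·7^2 + 3·7 (b=7); 7→8: 3·8^8 + 3·8^3 + 3·8^2 + 3·8 = 50333400; 50333400−1 = 50333399
i=6: 50333399 = 3·8^8 + 3·8^3 + 3·8^2 + 2·8 + 7 (b=8); 8→9: 3·9^9 + 3·9^3 + 3·9^2 + 2·9 + 7 = 1162263922; 1162263922−1 = 1162263921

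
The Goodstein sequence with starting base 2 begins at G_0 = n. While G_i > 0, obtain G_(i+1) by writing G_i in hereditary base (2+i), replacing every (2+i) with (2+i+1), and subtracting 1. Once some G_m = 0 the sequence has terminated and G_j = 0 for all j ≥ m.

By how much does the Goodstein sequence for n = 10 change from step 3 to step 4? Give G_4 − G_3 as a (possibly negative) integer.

step 0: 10 = 2^(2 + 1) + 2; sub 3 for 2: 3^(3 + 1) + 3; = 84; G_1 = 84−1 = 83
step 1: 83 = 3^(3 + 1) + 2; sub 4 for 3: 4^(4 + 1) + 2; = 1026; G_2 = 1026−1 = 1025
step 2: 1025 = 4^(4 + 1) + 1; sub 5 for 4: 5^(5 + 1) + 1; = 15626; G_3 = 15626−1 = 15625
step 3: 15625 = 5^(5 + 1); sub 6 for 5: 6^(6 + 1); = 279936; G_4 = 279936−1 = 279935

264310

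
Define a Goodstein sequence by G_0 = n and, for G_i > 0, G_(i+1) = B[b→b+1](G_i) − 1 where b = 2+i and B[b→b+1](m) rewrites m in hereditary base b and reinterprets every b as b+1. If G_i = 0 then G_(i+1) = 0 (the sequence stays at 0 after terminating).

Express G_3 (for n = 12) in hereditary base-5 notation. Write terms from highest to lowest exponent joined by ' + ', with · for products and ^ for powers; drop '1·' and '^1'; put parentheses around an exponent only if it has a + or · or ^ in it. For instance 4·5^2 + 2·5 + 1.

step 0: 12 = 2^(2 + 1) + 2^2; sub 3 for 2: 3^(3 + 1) + 3^3; = 108; G_1 = 108−1 = 107
step 1: 107 = 3^(3 + 1) + 2·3^2 + 2·3 + 2; sub 4 for 3: 4^(4 + 1) + 2·4^2 + 2·4 + 2; = 1066; G_2 = 1066−1 = 1065
step 2: 1065 = 4^(4 + 1) + 2·4^2 + 2·4 + 1; sub 5 for 4: 5^(5 + 1) + 2·5^2 + 2·5 + 1; = 15686; G_3 = 15686−1 = 15685

5^(5 + 1) + 2·5^2 + 2·5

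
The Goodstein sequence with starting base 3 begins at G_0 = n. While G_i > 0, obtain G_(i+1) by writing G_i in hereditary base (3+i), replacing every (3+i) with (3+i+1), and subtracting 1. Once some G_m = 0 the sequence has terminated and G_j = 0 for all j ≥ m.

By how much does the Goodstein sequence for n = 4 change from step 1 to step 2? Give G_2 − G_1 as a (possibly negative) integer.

[0] 4 ≡ 3 + 1 (base 3). Lift 4: 5. −1: 4.
[1] 4 ≡ 4 (base 4). Lift 5: 5. −1: 4.

0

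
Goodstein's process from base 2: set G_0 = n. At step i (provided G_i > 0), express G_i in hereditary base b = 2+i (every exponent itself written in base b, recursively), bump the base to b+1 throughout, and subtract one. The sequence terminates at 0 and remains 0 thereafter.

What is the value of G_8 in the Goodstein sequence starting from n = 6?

(0) 6|_2 = 2^2 + 2 ↦ 3^3 + 3|_3 = 30 ⇒ 29
(1) 29|_3 = 3^3 + 2 ↦ 4^4 + 2|_4 = 258 ⇒ 257
(2) 257|_4 = 4^4 + 1 ↦ 5^5 + 1|_5 = 3126 ⇒ 3125
(3) 3125|_5 = 5^5 ↦ 6^6|_6 = 46656 ⇒ 46655
(4) 46655|_6 = 5·6^5 + 5·6^4 + 5·6^3 + 5·6^2 + 5·6 + 5 ↦ 5·7^5 + 5·7^4 + 5·7^3 + 5·7^2 + 5·7 + 5|_7 = 98040 ⇒ 98039
(5) 98039|_7 = 5·7^5 + 5·7^4 + 5·7^3 + 5·7^2 + 5·7 + 4 ↦ 5·8^5 + 5·8^4 + 5·8^3 + 5·8^2 + 5·8 + 4|_8 = 187244 ⇒ 187243
(6) 187243|_8 = 5·8^5 + 5·8^4 + 5·8^3 + 5·8^2 + 5·8 + 3 ↦ 5·9^5 + 5·9^4 + 5·9^3 + 5·9^2 + 5·9 + 3|_9 = 332148 ⇒ 332147
(7) 332147|_9 = 5·9^5 + 5·9^4 + 5·9^3 + 5·9^2 + 5·9 + 2 ↦ 5·10^5 + 5·10^4 + 5·10^3 + 5·10^2 + 5·10 + 2|_10 = 555552 ⇒ 555551
(8) 555551|_10 = 5·10^5 + 5·10^4 + 5·10^3 + 5·10^2 + 5·10 + 1 ↦ 5·11^5 + 5·11^4 + 5·11^3 + 5·11^2 + 5·11 + 1|_11 = 885776 ⇒ 885775

555551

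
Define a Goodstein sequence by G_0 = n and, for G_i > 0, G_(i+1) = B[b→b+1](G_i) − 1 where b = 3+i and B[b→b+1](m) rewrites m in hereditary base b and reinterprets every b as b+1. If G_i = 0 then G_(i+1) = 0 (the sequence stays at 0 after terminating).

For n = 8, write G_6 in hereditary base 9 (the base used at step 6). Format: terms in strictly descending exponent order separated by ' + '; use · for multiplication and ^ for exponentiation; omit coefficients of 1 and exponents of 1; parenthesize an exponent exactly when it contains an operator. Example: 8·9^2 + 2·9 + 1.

9 + 2

base 3: 8 = 2·3 + 2; at 4: 2·4 + 2 = 10; next = 9
base 4: 9 = 2·4 + 1; at 5: 2·5 + 1 = 11; next = 10
base 5: 10 = 2·5; at 6: 2·6 = 12; next = 11
base 6: 11 = 6 + 5; at 7: 7 + 5 = 12; next = 11
base 7: 11 = 7 + 4; at 8: 8 + 4 = 12; next = 11
base 8: 11 = 8 + 3; at 9: 9 + 3 = 12; next = 11
base 9: 11 = 9 + 2; at 10: 10 + 2 = 12; next = 11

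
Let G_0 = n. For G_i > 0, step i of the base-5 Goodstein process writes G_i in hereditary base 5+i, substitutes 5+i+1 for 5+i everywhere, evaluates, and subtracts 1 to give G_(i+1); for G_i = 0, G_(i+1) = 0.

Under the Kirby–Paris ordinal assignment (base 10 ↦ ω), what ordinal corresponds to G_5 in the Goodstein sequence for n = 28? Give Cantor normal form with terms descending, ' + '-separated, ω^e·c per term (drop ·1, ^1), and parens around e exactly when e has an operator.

[0] 28 ≡ 5^2 + 3 (base 5). Lift 6: 39. −1: 38.
[1] 38 ≡ 6^2 + 2 (base 6). Lift 7: 51. −1: 50.
[2] 50 ≡ 7^2 + 1 (base 7). Lift 8: 65. −1: 64.
[3] 64 ≡ 8^2 (base 8). Lift 9: 81. −1: 80.
[4] 80 ≡ 8·9 + 8 (base 9). Lift 10: 88. −1: 87.
[5] 87 ≡ 8·10 + 7 (base 10). Lift 11: 95. −1: 94.

ω·8 + 7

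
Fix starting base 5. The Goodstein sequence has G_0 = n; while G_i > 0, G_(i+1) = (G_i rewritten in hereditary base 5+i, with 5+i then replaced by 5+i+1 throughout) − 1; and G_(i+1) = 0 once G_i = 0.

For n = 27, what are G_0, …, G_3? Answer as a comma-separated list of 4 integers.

step 0: 27 = 5^2 + 2; sub 6 for 5: 6^2 + 2; = 38; G_1 = 38−1 = 37
step 1: 37 = 6^2 + 1; sub 7 for 6: 7^2 + 1; = 50; G_2 = 50−1 = 49
step 2: 49 = 7^2; sub 8 for 7: 8^2; = 64; G_3 = 64−1 = 63

27, 37, 49, 63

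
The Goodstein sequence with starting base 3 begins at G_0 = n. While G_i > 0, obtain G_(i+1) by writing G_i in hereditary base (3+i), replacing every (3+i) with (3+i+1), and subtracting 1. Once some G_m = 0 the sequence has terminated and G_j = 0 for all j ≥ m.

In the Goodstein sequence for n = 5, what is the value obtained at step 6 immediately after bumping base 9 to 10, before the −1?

2

5 —HB3→ 3 + 2 —bump→ 4 + 2 = 6 —(−1)→ 5
5 —HB4→ 4 + 1 —bump→ 5 + 1 = 6 —(−1)→ 5
5 —HB5→ 5 —bump→ 6 = 6 —(−1)→ 5
5 —HB6→ 5 —bump→ 5 = 5 —(−1)→ 4
4 —HB7→ 4 —bump→ 4 = 4 —(−1)→ 3
3 —HB8→ 3 —bump→ 3 = 3 —(−1)→ 2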